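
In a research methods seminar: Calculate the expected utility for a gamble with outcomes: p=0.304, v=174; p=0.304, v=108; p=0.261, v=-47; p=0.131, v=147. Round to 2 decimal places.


EU = sum(p_i * v_i)
0.304 * 174 = 52.896
0.304 * 108 = 32.832
0.261 * -47 = -12.267
0.131 * 147 = 19.257
EU = 52.896 + 32.832 + -12.267 + 19.257
= 92.72


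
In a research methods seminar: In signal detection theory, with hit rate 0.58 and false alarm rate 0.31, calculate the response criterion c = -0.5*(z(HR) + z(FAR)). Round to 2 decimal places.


c = -0.5 * (z(HR) + z(FAR))
z(0.58) = 0.2019
z(0.31) = -0.4959
c = -0.5 * (0.2019 + -0.4959)
= -0.5 * -0.294
= 0.15


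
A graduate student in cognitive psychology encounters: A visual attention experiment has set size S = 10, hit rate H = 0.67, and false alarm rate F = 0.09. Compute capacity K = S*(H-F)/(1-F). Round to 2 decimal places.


K = S * (H - F) / (1 - F)
H - F = 0.58
1 - F = 0.91
K = 10 * 0.58 / 0.91
= 6.37


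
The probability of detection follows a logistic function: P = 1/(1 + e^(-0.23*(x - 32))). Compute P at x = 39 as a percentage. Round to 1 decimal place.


P(x) = 1/(1 + e^(-0.23*(39 - 32)))
Exponent = -0.23 * 7 = -1.61
e^(-1.61) = 0.199888
P = 1/(1 + 0.199888) = 0.833411
Percentage = 83.3


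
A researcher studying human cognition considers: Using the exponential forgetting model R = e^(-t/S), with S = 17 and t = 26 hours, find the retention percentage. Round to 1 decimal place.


R = e^(-t/S)
-t/S = -26/17 = -1.529412
R = e^(-1.529412) = 0.216663
Percentage = 0.216663 * 100
= 21.7


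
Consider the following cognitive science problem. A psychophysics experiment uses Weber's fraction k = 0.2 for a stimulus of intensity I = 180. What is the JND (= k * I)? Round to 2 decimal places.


JND = k * I
JND = 0.2 * 180
= 36.00


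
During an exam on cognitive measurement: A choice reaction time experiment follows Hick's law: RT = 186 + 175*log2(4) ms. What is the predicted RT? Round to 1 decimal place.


RT = 186 + 175 * log2(4)
log2(4) = 2.0
RT = 186 + 175 * 2.0
= 186 + 350.0
= 536.0 ms


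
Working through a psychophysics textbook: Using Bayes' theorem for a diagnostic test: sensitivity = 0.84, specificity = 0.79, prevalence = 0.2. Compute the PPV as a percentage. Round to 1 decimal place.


PPV = (sens * prev) / (sens * prev + (1-spec) * (1-prev))
Numerator = 0.84 * 0.2 = 0.168
P(positive and no disease) = (1 - spec) * (1 - prev) = (1 - 0.79) * (1 - 0.2) = 0.168
Denominator = 0.168 + 0.168 = 0.336
PPV = 0.168 / 0.336 = 0.5
As percentage = 50.0


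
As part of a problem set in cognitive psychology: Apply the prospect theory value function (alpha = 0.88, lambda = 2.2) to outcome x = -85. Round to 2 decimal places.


Since x = -85 < 0, use v(x) = -lambda*(-x)^alpha
(-x) = 85
85^0.88 = 49.8757
v(-85) = -2.2 * 49.8757
= -109.73


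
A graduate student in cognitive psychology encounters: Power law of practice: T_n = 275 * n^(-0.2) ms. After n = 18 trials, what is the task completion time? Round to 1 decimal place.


T_n = 275 * 18^(-0.2)
18^(-0.2) = 0.560978
T_n = 275 * 0.560978
= 154.3 ms


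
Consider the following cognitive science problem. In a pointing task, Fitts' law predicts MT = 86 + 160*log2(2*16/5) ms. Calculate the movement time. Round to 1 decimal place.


MT = 86 + 160 * log2(2*16/5)
2D/W = 6.4
log2(6.4) = 2.6781
MT = 86 + 160 * 2.6781
= 514.5 ms


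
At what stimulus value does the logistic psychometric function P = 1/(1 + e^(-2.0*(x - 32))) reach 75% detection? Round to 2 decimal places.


At P = 0.75: 0.75 = 1/(1 + e^(-k*(x-x0)))
Solving: e^(-k*(x-x0)) = 1/3
x = x0 + ln(3)/k
ln(3) = 1.0986
x = 32 + 1.0986/2.0
= 32 + 0.5493
= 32.55


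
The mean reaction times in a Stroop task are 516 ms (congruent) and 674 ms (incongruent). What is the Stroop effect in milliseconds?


Stroop effect = RT(incongruent) - RT(congruent)
= 674 - 516
= 158 ms


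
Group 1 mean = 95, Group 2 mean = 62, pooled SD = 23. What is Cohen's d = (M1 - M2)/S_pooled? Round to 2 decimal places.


Cohen's d = (M1 - M2) / S_pooled
= (95 - 62) / 23
= 33 / 23
= 1.43


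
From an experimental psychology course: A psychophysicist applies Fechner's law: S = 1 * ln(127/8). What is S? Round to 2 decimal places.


S = 1 * ln(127/8)
I/I0 = 15.875
ln(15.875) = 2.7647
S = 1 * 2.7647
= 2.76


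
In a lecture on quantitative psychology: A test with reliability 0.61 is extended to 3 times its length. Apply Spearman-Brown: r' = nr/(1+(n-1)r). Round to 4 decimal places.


r_new = n*r / (1 + (n-1)*r)
Numerator = 3 * 0.61 = 1.83
Denominator = 1 + 2 * 0.61 = 2.22
r_new = 1.83 / 2.22
= 0.8243


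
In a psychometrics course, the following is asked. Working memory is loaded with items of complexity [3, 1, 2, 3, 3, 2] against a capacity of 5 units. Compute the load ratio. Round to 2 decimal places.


Total complexity = 3 + 1 + 2 + 3 + 3 + 2 = 14
Load = total / capacity = 14 / 5
= 2.80


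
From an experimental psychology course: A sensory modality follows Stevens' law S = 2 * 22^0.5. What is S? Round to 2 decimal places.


S = 2 * 22^0.5
22^0.5 = 4.6904
S = 2 * 4.6904
= 9.38


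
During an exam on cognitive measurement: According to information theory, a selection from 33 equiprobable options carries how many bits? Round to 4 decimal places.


H = log2(n)
H = log2(33)
= 5.0444


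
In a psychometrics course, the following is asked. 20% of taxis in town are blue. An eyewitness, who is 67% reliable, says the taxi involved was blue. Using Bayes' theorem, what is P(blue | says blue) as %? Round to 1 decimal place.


P(blue | says blue) = P(says blue | blue)*P(blue) / [P(says blue | blue)*P(blue) + P(says blue | not blue)*P(not blue)]
Numerator = 0.67 * 0.2 = 0.134
False identification = 0.33 * 0.8 = 0.264
P = 0.134 / (0.134 + 0.264)
= 0.134 / 0.398
As percentage = 33.7


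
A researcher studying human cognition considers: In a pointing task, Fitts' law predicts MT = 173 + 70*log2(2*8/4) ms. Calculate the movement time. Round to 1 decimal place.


MT = 173 + 70 * log2(2*8/4)
2D/W = 4.0
log2(4.0) = 2.0
MT = 173 + 70 * 2.0
= 313.0 ms


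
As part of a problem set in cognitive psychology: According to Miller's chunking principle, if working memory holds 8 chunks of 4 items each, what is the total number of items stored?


Total items = chunks * items_per_chunk
= 8 * 4
= 32


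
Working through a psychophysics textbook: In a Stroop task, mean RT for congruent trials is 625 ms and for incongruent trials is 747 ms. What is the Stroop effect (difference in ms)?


Stroop effect = RT(incongruent) - RT(congruent)
= 747 - 625
= 122 ms


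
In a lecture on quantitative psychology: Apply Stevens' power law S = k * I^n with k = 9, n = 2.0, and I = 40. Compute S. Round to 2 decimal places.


S = 9 * 40^2.0
40^2.0 = 1600.0
S = 9 * 1600.0
= 14400.00


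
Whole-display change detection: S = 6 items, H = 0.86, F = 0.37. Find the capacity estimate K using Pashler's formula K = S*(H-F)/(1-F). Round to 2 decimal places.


K = S * (H - F) / (1 - F)
H - F = 0.49
1 - F = 0.63
K = 6 * 0.49 / 0.63
= 4.67


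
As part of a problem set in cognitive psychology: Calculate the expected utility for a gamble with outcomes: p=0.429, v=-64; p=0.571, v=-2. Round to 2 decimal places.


EU = sum(p_i * v_i)
0.429 * -64 = -27.456
0.571 * -2 = -1.142
EU = -27.456 + -1.142
= -28.60


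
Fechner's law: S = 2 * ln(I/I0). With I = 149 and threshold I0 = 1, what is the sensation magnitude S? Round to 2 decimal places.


S = 2 * ln(149/1)
I/I0 = 149.0
ln(149.0) = 5.0039
S = 2 * 5.0039
= 10.01


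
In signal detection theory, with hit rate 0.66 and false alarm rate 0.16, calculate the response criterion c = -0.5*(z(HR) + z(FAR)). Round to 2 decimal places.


c = -0.5 * (z(HR) + z(FAR))
z(0.66) = 0.4125
z(0.16) = -0.9945
c = -0.5 * (0.4125 + -0.9945)
= -0.5 * -0.582
= 0.29


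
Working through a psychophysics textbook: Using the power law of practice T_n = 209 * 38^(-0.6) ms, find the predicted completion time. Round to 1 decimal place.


T_n = 209 * 38^(-0.6)
38^(-0.6) = 0.112753
T_n = 209 * 0.112753
= 23.6 ms


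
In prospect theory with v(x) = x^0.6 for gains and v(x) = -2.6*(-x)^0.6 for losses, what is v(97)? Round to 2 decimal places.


Since x = 97 >= 0, use v(x) = x^0.6
97^0.6 = 15.5619
v(97) = 15.56


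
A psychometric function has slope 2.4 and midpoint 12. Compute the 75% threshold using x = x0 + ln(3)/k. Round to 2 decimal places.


At P = 0.75: 0.75 = 1/(1 + e^(-k*(x-x0)))
Solving: e^(-k*(x-x0)) = 1/3
x = x0 + ln(3)/k
ln(3) = 1.0986
x = 12 + 1.0986/2.4
= 12 + 0.4578
= 12.46


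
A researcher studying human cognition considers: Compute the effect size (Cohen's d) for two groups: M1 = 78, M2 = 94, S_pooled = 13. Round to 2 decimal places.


Cohen's d = (M1 - M2) / S_pooled
= (78 - 94) / 13
= -16 / 13
= -1.23


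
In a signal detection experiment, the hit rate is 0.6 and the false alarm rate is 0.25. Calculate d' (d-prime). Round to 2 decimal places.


d' = z(HR) - z(FAR)
z(0.6) = 0.2533
z(0.25) = -0.6745
d' = 0.2533 - -0.6745
= 0.93


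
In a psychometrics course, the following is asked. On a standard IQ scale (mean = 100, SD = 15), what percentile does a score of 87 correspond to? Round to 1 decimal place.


z = (IQ - mean) / SD
z = (87 - 100) / 15 = -0.8667
Percentile = Phi(-0.8667) * 100
Phi(-0.8667) = 0.193053
= 19.3


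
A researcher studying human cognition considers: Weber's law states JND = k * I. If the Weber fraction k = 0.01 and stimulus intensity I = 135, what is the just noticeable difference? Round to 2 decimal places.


JND = k * I
JND = 0.01 * 135
= 1.35


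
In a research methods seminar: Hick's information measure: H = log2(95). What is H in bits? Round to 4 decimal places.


H = log2(n)
H = log2(95)
= 6.5699


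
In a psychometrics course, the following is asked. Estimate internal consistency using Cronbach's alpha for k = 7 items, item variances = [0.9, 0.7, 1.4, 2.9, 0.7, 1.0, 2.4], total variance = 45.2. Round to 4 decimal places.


alpha = (k/(k-1)) * (1 - sum(s_i^2)/s_total^2)
sum(item variances) = 10.0
k/(k-1) = 7/6 = 1.166667
1 - 10.0/45.2 = 1 - 0.221239 = 0.778761
alpha = 1.166667 * 0.778761
= 0.9086


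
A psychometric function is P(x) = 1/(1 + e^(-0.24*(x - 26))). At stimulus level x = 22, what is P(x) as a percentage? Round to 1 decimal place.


P(x) = 1/(1 + e^(-0.24*(22 - 26)))
Exponent = -0.24 * -4 = 0.96
e^(0.96) = 2.611696
P = 1/(1 + 2.611696) = 0.276878
Percentage = 27.7


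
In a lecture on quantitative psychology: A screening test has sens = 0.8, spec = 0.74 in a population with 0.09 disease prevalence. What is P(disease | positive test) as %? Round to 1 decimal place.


PPV = (sens * prev) / (sens * prev + (1-spec) * (1-prev))
Numerator = 0.8 * 0.09 = 0.072
P(positive and no disease) = (1 - spec) * (1 - prev) = (1 - 0.74) * (1 - 0.09) = 0.2366
Denominator = 0.072 + 0.2366 = 0.3086
PPV = 0.072 / 0.3086 = 0.233312
As percentage = 23.3


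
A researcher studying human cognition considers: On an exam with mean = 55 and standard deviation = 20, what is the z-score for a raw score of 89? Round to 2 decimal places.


z = (X - mu) / sigma
= (89 - 55) / 20
= 34 / 20
= 1.70


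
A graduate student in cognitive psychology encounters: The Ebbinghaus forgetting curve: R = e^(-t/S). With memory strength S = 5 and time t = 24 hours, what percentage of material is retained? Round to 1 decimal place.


R = e^(-t/S)
-t/S = -24/5 = -4.8
R = e^(-4.8) = 0.00823
Percentage = 0.00823 * 100
= 0.8


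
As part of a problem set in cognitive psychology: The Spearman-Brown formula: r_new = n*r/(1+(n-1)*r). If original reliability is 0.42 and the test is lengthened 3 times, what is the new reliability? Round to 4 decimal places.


r_new = n*r / (1 + (n-1)*r)
Numerator = 3 * 0.42 = 1.26
Denominator = 1 + 2 * 0.42 = 1.84
r_new = 1.26 / 1.84
= 0.6848


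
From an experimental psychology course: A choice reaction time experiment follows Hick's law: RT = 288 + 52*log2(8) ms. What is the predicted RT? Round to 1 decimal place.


RT = 288 + 52 * log2(8)
log2(8) = 3.0
RT = 288 + 52 * 3.0
= 288 + 156.0
= 444.0 ms


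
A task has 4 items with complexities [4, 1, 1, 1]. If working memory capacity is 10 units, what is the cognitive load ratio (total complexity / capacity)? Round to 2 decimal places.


Total complexity = 4 + 1 + 1 + 1 = 7
Load = total / capacity = 7 / 10
= 0.70


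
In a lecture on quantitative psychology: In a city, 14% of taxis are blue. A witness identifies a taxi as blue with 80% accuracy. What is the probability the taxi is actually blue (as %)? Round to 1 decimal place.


P(blue | says blue) = P(says blue | blue)*P(blue) / [P(says blue | blue)*P(blue) + P(says blue | not blue)*P(not blue)]
Numerator = 0.8 * 0.14 = 0.112
False identification = 0.2 * 0.86 = 0.172
P = 0.112 / (0.112 + 0.172)
= 0.112 / 0.284
As percentage = 39.4


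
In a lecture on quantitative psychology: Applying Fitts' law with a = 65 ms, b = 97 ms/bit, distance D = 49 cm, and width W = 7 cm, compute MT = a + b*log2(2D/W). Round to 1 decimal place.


MT = 65 + 97 * log2(2*49/7)
2D/W = 14.0
log2(14.0) = 3.8074
MT = 65 + 97 * 3.8074
= 434.3 ms


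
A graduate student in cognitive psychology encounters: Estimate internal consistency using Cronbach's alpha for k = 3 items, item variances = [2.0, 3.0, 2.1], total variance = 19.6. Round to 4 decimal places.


alpha = (k/(k-1)) * (1 - sum(s_i^2)/s_total^2)
sum(item variances) = 7.1
k/(k-1) = 3/2 = 1.5
1 - 7.1/19.6 = 1 - 0.362245 = 0.637755
alpha = 1.5 * 0.637755
= 0.9566


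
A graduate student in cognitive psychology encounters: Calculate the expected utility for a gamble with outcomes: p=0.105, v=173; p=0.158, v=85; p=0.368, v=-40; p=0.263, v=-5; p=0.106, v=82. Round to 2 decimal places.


EU = sum(p_i * v_i)
0.105 * 173 = 18.165
0.158 * 85 = 13.43
0.368 * -40 = -14.72
0.263 * -5 = -1.315
0.106 * 82 = 8.692
EU = 18.165 + 13.43 + -14.72 + -1.315 + 8.692
= 24.25


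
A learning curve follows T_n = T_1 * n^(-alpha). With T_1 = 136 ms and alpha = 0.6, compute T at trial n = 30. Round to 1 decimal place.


T_n = 136 * 30^(-0.6)
30^(-0.6) = 0.129935
T_n = 136 * 0.129935
= 17.7 ms


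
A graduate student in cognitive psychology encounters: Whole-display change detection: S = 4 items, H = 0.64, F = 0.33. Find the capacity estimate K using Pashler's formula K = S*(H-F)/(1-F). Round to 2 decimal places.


K = S * (H - F) / (1 - F)
H - F = 0.31
1 - F = 0.67
K = 4 * 0.31 / 0.67
= 1.85


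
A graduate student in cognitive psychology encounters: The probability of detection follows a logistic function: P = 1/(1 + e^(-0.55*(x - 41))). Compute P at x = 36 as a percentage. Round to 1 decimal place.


P(x) = 1/(1 + e^(-0.55*(36 - 41)))
Exponent = -0.55 * -5 = 2.75
e^(2.75) = 15.642632
P = 1/(1 + 15.642632) = 0.060087
Percentage = 6.0


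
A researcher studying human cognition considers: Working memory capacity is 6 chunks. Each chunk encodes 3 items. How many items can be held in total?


Total items = chunks * items_per_chunk
= 6 * 3
= 18


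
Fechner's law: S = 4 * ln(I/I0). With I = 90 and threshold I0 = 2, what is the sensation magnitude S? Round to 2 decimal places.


S = 4 * ln(90/2)
I/I0 = 45.0
ln(45.0) = 3.8067
S = 4 * 3.8067
= 15.23


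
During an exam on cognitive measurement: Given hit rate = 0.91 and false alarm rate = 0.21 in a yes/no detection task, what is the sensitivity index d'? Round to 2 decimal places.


d' = z(HR) - z(FAR)
z(0.91) = 1.3408
z(0.21) = -0.8064
d' = 1.3408 - -0.8064
= 2.15


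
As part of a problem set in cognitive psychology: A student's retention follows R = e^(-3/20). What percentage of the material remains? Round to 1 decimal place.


R = e^(-t/S)
-t/S = -3/20 = -0.15
R = e^(-0.15) = 0.860708
Percentage = 0.860708 * 100
= 86.1


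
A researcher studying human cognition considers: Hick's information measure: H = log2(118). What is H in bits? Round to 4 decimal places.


H = log2(n)
H = log2(118)
= 6.8826


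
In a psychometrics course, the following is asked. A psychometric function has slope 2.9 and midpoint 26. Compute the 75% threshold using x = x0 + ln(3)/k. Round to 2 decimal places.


At P = 0.75: 0.75 = 1/(1 + e^(-k*(x-x0)))
Solving: e^(-k*(x-x0)) = 1/3
x = x0 + ln(3)/k
ln(3) = 1.0986
x = 26 + 1.0986/2.9
= 26 + 0.3788
= 26.38


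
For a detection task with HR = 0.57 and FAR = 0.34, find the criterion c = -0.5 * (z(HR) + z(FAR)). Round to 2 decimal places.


c = -0.5 * (z(HR) + z(FAR))
z(0.57) = 0.1764
z(0.34) = -0.4125
c = -0.5 * (0.1764 + -0.4125)
= -0.5 * -0.2361
= 0.12


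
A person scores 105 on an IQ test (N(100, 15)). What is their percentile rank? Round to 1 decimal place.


z = (IQ - mean) / SD
z = (105 - 100) / 15 = 0.3333
Percentile = Phi(0.3333) * 100
Phi(0.3333) = 0.630546
= 63.1


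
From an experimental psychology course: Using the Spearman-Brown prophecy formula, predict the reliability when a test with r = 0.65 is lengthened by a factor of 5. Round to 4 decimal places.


r_new = n*r / (1 + (n-1)*r)
Numerator = 5 * 0.65 = 3.25
Denominator = 1 + 4 * 0.65 = 3.6
r_new = 3.25 / 3.6
= 0.9028


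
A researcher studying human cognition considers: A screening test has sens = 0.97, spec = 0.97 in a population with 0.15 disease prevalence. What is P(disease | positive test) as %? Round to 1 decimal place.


PPV = (sens * prev) / (sens * prev + (1-spec) * (1-prev))
Numerator = 0.97 * 0.15 = 0.1455
P(positive and no disease) = (1 - spec) * (1 - prev) = (1 - 0.97) * (1 - 0.15) = 0.0255
Denominator = 0.1455 + 0.0255 = 0.171
PPV = 0.1455 / 0.171 = 0.850877
As percentage = 85.1


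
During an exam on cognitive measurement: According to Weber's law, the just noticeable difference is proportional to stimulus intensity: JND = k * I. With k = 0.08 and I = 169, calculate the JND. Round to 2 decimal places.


JND = k * I
JND = 0.08 * 169
= 13.52


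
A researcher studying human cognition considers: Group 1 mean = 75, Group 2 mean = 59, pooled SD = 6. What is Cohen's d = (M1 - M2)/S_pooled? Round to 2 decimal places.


Cohen's d = (M1 - M2) / S_pooled
= (75 - 59) / 6
= 16 / 6
= 2.67


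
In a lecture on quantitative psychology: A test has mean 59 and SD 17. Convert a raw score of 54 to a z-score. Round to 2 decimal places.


z = (X - mu) / sigma
= (54 - 59) / 17
= -5 / 17
= -0.29


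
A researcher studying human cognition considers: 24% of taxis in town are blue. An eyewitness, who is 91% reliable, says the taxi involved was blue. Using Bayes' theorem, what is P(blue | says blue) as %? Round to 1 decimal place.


P(blue | says blue) = P(says blue | blue)*P(blue) / [P(says blue | blue)*P(blue) + P(says blue | not blue)*P(not blue)]
Numerator = 0.91 * 0.24 = 0.2184
False identification = 0.09 * 0.76 = 0.0684
P = 0.2184 / (0.2184 + 0.0684)
= 0.2184 / 0.2868
As percentage = 76.2


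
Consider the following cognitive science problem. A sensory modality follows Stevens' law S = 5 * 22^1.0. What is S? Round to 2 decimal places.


S = 5 * 22^1.0
22^1.0 = 22.0
S = 5 * 22.0
= 110.00


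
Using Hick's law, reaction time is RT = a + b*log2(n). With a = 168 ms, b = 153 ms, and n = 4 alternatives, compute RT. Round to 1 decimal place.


RT = 168 + 153 * log2(4)
log2(4) = 2.0
RT = 168 + 153 * 2.0
= 168 + 306.0
= 474.0 ms


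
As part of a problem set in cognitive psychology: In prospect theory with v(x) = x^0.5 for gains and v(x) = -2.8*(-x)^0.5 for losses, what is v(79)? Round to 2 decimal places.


Since x = 79 >= 0, use v(x) = x^0.5
79^0.5 = 8.8882
v(79) = 8.89


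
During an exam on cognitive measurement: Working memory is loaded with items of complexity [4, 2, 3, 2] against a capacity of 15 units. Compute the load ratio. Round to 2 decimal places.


Total complexity = 4 + 2 + 3 + 2 = 11
Load = total / capacity = 11 / 15
= 0.73


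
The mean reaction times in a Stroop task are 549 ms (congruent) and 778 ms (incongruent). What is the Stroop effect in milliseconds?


Stroop effect = RT(incongruent) - RT(congruent)
= 778 - 549
= 229 ms


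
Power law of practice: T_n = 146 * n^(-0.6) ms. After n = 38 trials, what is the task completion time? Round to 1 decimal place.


T_n = 146 * 38^(-0.6)
38^(-0.6) = 0.112753
T_n = 146 * 0.112753
= 16.5 ms


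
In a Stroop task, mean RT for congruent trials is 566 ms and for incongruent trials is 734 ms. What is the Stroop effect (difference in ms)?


Stroop effect = RT(incongruent) - RT(congruent)
= 734 - 566
= 168 ms


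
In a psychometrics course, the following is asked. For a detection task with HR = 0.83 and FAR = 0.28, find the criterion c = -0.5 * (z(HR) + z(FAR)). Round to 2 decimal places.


c = -0.5 * (z(HR) + z(FAR))
z(0.83) = 0.9542
z(0.28) = -0.5828
c = -0.5 * (0.9542 + -0.5828)
= -0.5 * 0.3714
= -0.19


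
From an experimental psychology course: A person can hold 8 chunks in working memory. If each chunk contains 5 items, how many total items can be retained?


Total items = chunks * items_per_chunk
= 8 * 5
= 40


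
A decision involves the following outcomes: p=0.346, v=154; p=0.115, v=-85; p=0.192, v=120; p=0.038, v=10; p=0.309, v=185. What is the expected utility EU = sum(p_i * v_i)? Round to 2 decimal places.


EU = sum(p_i * v_i)
0.346 * 154 = 53.284
0.115 * -85 = -9.775
0.192 * 120 = 23.04
0.038 * 10 = 0.38
0.309 * 185 = 57.165
EU = 53.284 + -9.775 + 23.04 + 0.38 + 57.165
= 124.09


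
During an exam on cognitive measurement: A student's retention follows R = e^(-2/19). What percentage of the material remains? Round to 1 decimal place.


R = e^(-t/S)
-t/S = -2/19 = -0.105263
R = e^(-0.105263) = 0.900088
Percentage = 0.900088 * 100
= 90.0


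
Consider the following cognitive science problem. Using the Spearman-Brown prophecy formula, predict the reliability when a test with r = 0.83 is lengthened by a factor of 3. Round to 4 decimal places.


r_new = n*r / (1 + (n-1)*r)
Numerator = 3 * 0.83 = 2.49
Denominator = 1 + 2 * 0.83 = 2.66
r_new = 2.49 / 2.66
= 0.9361


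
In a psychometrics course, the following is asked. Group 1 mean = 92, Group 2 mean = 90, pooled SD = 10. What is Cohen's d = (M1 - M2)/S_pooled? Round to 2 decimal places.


Cohen's d = (M1 - M2) / S_pooled
= (92 - 90) / 10
= 2 / 10
= 0.20


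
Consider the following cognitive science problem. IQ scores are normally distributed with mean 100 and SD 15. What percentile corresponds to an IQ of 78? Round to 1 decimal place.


z = (IQ - mean) / SD
z = (78 - 100) / 15 = -1.4667
Percentile = Phi(-1.4667) * 100
Phi(-1.4667) = 0.071229
= 7.1


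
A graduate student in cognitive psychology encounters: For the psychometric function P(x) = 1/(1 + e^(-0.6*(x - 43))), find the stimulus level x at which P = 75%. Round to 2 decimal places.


At P = 0.75: 0.75 = 1/(1 + e^(-k*(x-x0)))
Solving: e^(-k*(x-x0)) = 1/3
x = x0 + ln(3)/k
ln(3) = 1.0986
x = 43 + 1.0986/0.6
= 43 + 1.831
= 44.83


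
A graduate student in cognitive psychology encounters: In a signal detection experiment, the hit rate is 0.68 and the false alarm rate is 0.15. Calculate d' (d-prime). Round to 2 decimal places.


d' = z(HR) - z(FAR)
z(0.68) = 0.4677
z(0.15) = -1.0364
d' = 0.4677 - -1.0364
= 1.50


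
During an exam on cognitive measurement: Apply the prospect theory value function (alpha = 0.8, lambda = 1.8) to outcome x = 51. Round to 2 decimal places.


Since x = 51 >= 0, use v(x) = x^0.8
51^0.8 = 23.2304
v(51) = 23.23


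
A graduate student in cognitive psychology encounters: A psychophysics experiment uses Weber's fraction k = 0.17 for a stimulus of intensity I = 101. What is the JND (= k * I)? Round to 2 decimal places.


JND = k * I
JND = 0.17 * 101
= 17.17


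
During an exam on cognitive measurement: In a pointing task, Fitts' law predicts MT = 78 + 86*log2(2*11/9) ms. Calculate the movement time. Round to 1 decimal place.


MT = 78 + 86 * log2(2*11/9)
2D/W = 2.444444
log2(2.444444) = 1.2895
MT = 78 + 86 * 1.2895
= 188.9 ms


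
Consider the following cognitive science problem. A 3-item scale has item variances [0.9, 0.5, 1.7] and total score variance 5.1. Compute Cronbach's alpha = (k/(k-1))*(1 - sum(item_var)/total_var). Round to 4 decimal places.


alpha = (k/(k-1)) * (1 - sum(s_i^2)/s_total^2)
sum(item variances) = 3.1
k/(k-1) = 3/2 = 1.5
1 - 3.1/5.1 = 1 - 0.607843 = 0.392157
alpha = 1.5 * 0.392157
= 0.5882


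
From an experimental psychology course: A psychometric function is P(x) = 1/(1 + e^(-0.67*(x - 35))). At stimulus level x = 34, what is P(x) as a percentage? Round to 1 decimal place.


P(x) = 1/(1 + e^(-0.67*(34 - 35)))
Exponent = -0.67 * -1 = 0.67
e^(0.67) = 1.954237
P = 1/(1 + 1.954237) = 0.338497
Percentage = 33.8


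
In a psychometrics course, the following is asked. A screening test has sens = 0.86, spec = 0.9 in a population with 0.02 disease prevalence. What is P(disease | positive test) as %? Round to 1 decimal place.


PPV = (sens * prev) / (sens * prev + (1-spec) * (1-prev))
Numerator = 0.86 * 0.02 = 0.0172
P(positive and no disease) = (1 - spec) * (1 - prev) = (1 - 0.9) * (1 - 0.02) = 0.098
Denominator = 0.0172 + 0.098 = 0.1152
PPV = 0.0172 / 0.1152 = 0.149306
As percentage = 14.9


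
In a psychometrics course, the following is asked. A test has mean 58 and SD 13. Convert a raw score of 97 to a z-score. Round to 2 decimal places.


z = (X - mu) / sigma
= (97 - 58) / 13
= 39 / 13
= 3.00


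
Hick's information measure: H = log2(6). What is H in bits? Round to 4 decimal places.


H = log2(n)
H = log2(6)
= 2.5850


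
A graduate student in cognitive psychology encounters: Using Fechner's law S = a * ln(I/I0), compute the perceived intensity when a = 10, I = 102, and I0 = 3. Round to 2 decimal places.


S = 10 * ln(102/3)
I/I0 = 34.0
ln(34.0) = 3.5264
S = 10 * 3.5264
= 35.26


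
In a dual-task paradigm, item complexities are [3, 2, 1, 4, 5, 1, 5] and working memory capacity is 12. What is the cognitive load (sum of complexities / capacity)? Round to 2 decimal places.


Total complexity = 3 + 2 + 1 + 4 + 5 + 1 + 5 = 21
Load = total / capacity = 21 / 12
= 1.75


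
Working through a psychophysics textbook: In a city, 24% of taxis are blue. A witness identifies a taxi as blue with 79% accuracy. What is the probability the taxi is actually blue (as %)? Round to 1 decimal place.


P(blue | says blue) = P(says blue | blue)*P(blue) / [P(says blue | blue)*P(blue) + P(says blue | not blue)*P(not blue)]
Numerator = 0.79 * 0.24 = 0.1896
False identification = 0.21 * 0.76 = 0.1596
P = 0.1896 / (0.1896 + 0.1596)
= 0.1896 / 0.3492
As percentage = 54.3


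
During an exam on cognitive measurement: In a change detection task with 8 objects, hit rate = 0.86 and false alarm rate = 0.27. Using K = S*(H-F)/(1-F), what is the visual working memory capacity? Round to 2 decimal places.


K = S * (H - F) / (1 - F)
H - F = 0.59
1 - F = 0.73
K = 8 * 0.59 / 0.73
= 6.47


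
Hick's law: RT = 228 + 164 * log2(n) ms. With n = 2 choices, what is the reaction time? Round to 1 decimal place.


RT = 228 + 164 * log2(2)
log2(2) = 1.0
RT = 228 + 164 * 1.0
= 228 + 164.0
= 392.0 ms


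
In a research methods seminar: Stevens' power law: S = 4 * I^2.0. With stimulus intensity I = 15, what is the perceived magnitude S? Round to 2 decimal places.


S = 4 * 15^2.0
15^2.0 = 225.0
S = 4 * 225.0
= 900.00


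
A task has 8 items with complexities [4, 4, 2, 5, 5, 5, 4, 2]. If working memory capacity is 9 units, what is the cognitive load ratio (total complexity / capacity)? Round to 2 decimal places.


Total complexity = 4 + 4 + 2 + 5 + 5 + 5 + 4 + 2 = 31
Load = total / capacity = 31 / 9
= 3.44


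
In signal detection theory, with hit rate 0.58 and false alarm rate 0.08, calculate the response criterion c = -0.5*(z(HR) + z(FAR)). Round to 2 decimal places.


c = -0.5 * (z(HR) + z(FAR))
z(0.58) = 0.2019
z(0.08) = -1.4051
c = -0.5 * (0.2019 + -1.4051)
= -0.5 * -1.2032
= 0.60


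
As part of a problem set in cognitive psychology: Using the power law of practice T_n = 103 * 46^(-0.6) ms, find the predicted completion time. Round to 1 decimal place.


T_n = 103 * 46^(-0.6)
46^(-0.6) = 0.100541
T_n = 103 * 0.100541
= 10.4 ms


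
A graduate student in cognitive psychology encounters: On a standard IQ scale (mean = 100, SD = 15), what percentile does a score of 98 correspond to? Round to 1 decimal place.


z = (IQ - mean) / SD
z = (98 - 100) / 15 = -0.1333
Percentile = Phi(-0.1333) * 100
Phi(-0.1333) = 0.446978
= 44.7


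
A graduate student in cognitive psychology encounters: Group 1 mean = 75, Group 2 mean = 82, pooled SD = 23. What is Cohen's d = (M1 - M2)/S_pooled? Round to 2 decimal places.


Cohen's d = (M1 - M2) / S_pooled
= (75 - 82) / 23
= -7 / 23
= -0.30


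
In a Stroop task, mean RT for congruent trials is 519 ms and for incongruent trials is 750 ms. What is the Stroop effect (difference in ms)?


Stroop effect = RT(incongruent) - RT(congruent)
= 750 - 519
= 231 ms


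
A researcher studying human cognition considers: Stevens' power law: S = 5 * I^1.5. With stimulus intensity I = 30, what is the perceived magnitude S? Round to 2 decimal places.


S = 5 * 30^1.5
30^1.5 = 164.3168
S = 5 * 164.3168
= 821.58


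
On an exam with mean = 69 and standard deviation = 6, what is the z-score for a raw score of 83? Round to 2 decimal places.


z = (X - mu) / sigma
= (83 - 69) / 6
= 14 / 6
= 2.33


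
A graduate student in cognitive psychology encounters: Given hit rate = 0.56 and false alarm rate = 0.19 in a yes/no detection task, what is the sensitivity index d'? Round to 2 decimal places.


d' = z(HR) - z(FAR)
z(0.56) = 0.151
z(0.19) = -0.8779
d' = 0.151 - -0.8779
= 1.03


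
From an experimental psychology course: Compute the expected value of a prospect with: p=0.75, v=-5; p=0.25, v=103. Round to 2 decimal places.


EU = sum(p_i * v_i)
0.75 * -5 = -3.75
0.25 * 103 = 25.75
EU = -3.75 + 25.75
= 22.00


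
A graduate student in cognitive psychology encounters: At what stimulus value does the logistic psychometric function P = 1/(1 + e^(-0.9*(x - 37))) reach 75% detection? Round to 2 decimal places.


At P = 0.75: 0.75 = 1/(1 + e^(-k*(x-x0)))
Solving: e^(-k*(x-x0)) = 1/3
x = x0 + ln(3)/k
ln(3) = 1.0986
x = 37 + 1.0986/0.9
= 37 + 1.2207
= 38.22


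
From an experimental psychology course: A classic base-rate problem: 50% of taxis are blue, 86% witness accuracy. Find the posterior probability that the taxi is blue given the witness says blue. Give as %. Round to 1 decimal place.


P(blue | says blue) = P(says blue | blue)*P(blue) / [P(says blue | blue)*P(blue) + P(says blue | not blue)*P(not blue)]
Numerator = 0.86 * 0.5 = 0.43
False identification = 0.14 * 0.5 = 0.07
P = 0.43 / (0.43 + 0.07)
= 0.43 / 0.5
As percentage = 86.0


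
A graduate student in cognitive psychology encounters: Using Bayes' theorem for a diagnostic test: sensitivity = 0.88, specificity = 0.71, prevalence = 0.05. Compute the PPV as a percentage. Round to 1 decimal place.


PPV = (sens * prev) / (sens * prev + (1-spec) * (1-prev))
Numerator = 0.88 * 0.05 = 0.044
P(positive and no disease) = (1 - spec) * (1 - prev) = (1 - 0.71) * (1 - 0.05) = 0.2755
Denominator = 0.044 + 0.2755 = 0.3195
PPV = 0.044 / 0.3195 = 0.137715
As percentage = 13.8


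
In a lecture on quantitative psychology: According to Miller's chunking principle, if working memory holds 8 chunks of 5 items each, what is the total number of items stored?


Total items = chunks * items_per_chunk
= 8 * 5
= 40


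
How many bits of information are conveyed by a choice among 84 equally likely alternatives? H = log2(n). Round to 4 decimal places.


H = log2(n)
H = log2(84)
= 6.3923


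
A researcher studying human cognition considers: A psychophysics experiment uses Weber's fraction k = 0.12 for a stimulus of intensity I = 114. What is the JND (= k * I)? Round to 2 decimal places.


JND = k * I
JND = 0.12 * 114
= 13.68


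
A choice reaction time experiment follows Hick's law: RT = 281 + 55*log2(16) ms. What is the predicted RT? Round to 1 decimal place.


RT = 281 + 55 * log2(16)
log2(16) = 4.0
RT = 281 + 55 * 4.0
= 281 + 220.0
= 501.0 ms


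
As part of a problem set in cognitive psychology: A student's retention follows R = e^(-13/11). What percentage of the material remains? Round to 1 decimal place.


R = e^(-t/S)
-t/S = -13/11 = -1.181818
R = e^(-1.181818) = 0.306721
Percentage = 0.306721 * 100
= 30.7


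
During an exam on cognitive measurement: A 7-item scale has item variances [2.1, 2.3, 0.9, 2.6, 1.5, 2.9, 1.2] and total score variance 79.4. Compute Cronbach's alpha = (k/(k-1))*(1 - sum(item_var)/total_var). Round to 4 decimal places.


alpha = (k/(k-1)) * (1 - sum(s_i^2)/s_total^2)
sum(item variances) = 13.5
k/(k-1) = 7/6 = 1.166667
1 - 13.5/79.4 = 1 - 0.170025 = 0.829975
alpha = 1.166667 * 0.829975
= 0.9683


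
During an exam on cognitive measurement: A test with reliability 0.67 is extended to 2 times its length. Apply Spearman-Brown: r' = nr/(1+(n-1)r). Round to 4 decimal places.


r_new = n*r / (1 + (n-1)*r)
Numerator = 2 * 0.67 = 1.34
Denominator = 1 + 1 * 0.67 = 1.67
r_new = 1.34 / 1.67
= 0.8024


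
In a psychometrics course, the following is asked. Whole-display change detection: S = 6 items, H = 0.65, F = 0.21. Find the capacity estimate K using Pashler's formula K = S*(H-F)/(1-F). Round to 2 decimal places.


K = S * (H - F) / (1 - F)
H - F = 0.44
1 - F = 0.79
K = 6 * 0.44 / 0.79
= 3.34


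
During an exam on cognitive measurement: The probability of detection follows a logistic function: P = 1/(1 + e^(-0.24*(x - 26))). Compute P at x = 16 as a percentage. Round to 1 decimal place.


P(x) = 1/(1 + e^(-0.24*(16 - 26)))
Exponent = -0.24 * -10 = 2.4
e^(2.4) = 11.023176
P = 1/(1 + 11.023176) = 0.083173
Percentage = 8.3


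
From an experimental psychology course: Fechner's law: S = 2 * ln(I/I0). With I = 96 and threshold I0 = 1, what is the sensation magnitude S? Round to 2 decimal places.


S = 2 * ln(96/1)
I/I0 = 96.0
ln(96.0) = 4.5643
S = 2 * 4.5643
= 9.13


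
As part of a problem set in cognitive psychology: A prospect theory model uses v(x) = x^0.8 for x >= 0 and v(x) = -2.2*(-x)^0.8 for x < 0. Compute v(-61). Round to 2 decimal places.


Since x = -61 < 0, use v(x) = -lambda*(-x)^alpha
(-x) = 61
61^0.8 = 26.808
v(-61) = -2.2 * 26.808
= -58.98


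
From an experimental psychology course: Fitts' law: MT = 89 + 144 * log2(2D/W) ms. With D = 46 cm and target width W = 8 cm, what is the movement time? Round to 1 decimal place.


MT = 89 + 144 * log2(2*46/8)
2D/W = 11.5
log2(11.5) = 3.5236
MT = 89 + 144 * 3.5236
= 596.4 ms


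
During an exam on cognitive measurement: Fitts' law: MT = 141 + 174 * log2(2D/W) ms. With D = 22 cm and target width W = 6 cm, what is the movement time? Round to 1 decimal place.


MT = 141 + 174 * log2(2*22/6)
2D/W = 7.333333
log2(7.333333) = 2.8745
MT = 141 + 174 * 2.8745
= 641.2 ms


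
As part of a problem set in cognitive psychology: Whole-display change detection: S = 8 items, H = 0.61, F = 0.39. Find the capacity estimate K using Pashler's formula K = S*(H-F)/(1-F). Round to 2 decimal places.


K = S * (H - F) / (1 - F)
H - F = 0.22
1 - F = 0.61
K = 8 * 0.22 / 0.61
= 2.89


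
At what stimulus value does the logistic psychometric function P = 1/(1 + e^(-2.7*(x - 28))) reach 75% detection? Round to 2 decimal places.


At P = 0.75: 0.75 = 1/(1 + e^(-k*(x-x0)))
Solving: e^(-k*(x-x0)) = 1/3
x = x0 + ln(3)/k
ln(3) = 1.0986
x = 28 + 1.0986/2.7
= 28 + 0.4069
= 28.41


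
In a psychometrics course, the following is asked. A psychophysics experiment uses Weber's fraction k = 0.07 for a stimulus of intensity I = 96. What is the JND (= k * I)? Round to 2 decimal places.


JND = k * I
JND = 0.07 * 96
= 6.72


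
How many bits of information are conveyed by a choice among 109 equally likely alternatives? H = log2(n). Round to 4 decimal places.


H = log2(n)
H = log2(109)
= 6.7682


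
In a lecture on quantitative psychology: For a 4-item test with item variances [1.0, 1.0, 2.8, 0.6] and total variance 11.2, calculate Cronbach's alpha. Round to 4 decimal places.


alpha = (k/(k-1)) * (1 - sum(s_i^2)/s_total^2)
sum(item variances) = 5.4
k/(k-1) = 4/3 = 1.333333
1 - 5.4/11.2 = 1 - 0.482143 = 0.517857
alpha = 1.333333 * 0.517857
= 0.6905


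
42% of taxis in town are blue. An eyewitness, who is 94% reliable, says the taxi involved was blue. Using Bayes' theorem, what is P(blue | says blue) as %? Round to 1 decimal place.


P(blue | says blue) = P(says blue | blue)*P(blue) / [P(says blue | blue)*P(blue) + P(says blue | not blue)*P(not blue)]
Numerator = 0.94 * 0.42 = 0.3948
False identification = 0.06 * 0.58 = 0.0348
P = 0.3948 / (0.3948 + 0.0348)
= 0.3948 / 0.4296
As percentage = 91.9


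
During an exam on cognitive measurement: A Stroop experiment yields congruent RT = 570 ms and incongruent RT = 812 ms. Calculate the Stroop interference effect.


Stroop effect = RT(incongruent) - RT(congruent)
= 812 - 570
= 242 ms


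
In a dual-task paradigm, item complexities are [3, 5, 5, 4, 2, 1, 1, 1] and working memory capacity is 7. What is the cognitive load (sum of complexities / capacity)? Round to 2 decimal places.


Total complexity = 3 + 5 + 5 + 4 + 2 + 1 + 1 + 1 = 22
Load = total / capacity = 22 / 7
= 3.14


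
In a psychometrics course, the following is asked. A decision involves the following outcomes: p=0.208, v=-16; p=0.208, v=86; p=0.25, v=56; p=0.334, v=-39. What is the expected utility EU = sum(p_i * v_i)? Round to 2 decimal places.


EU = sum(p_i * v_i)
0.208 * -16 = -3.328
0.208 * 86 = 17.888
0.25 * 56 = 14.0
0.334 * -39 = -13.026
EU = -3.328 + 17.888 + 14.0 + -13.026
= 15.53


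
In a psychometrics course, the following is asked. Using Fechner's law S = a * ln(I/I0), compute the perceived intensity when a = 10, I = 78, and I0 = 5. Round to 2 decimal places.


S = 10 * ln(78/5)
I/I0 = 15.6
ln(15.6) = 2.7473
S = 10 * 2.7473
= 27.47


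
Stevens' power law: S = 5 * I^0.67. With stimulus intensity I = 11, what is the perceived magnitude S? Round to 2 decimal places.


S = 5 * 11^0.67
11^0.67 = 4.9858
S = 5 * 4.9858
= 24.93


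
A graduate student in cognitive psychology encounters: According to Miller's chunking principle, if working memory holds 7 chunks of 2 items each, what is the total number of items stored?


Total items = chunks * items_per_chunk
= 7 * 2
= 14


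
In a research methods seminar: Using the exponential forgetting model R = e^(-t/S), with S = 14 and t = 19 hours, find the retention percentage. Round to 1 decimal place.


R = e^(-t/S)
-t/S = -19/14 = -1.357143
R = e^(-1.357143) = 0.257395
Percentage = 0.257395 * 100
= 25.7


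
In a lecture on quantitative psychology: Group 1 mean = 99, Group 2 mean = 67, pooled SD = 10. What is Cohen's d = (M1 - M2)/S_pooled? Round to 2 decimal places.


Cohen's d = (M1 - M2) / S_pooled
= (99 - 67) / 10
= 32 / 10
= 3.20


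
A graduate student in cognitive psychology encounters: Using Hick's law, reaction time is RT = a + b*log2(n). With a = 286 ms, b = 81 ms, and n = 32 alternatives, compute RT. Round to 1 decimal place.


RT = 286 + 81 * log2(32)
log2(32) = 5.0
RT = 286 + 81 * 5.0
= 286 + 405.0
= 691.0 ms


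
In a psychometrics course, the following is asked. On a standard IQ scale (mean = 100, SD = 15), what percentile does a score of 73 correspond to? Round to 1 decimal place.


z = (IQ - mean) / SD
z = (73 - 100) / 15 = -1.8
Percentile = Phi(-1.8) * 100
Phi(-1.8) = 0.03593
= 3.6


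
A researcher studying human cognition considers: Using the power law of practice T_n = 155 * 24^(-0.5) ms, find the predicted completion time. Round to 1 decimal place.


T_n = 155 * 24^(-0.5)
24^(-0.5) = 0.204124
T_n = 155 * 0.204124
= 31.6 ms
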